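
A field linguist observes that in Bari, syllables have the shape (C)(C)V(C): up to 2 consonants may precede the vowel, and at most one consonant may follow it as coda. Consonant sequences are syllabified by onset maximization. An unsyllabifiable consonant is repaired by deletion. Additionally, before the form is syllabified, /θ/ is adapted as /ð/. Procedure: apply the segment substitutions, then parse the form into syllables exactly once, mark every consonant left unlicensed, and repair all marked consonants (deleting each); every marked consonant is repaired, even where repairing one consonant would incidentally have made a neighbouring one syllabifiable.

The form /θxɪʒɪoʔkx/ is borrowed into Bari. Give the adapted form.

ðxɪʒɪoʔ

Substitution: /θ/ → /ð/, giving /ðxɪʒɪoʔkx/.
Under (C)(C)V(C), the unsyllabifiable consonants are /k/, /x/ (at most one coda consonant is licensed; onsets may contain at most 2 consonants).
Deleting the stranded consonants removes /k/, /x/.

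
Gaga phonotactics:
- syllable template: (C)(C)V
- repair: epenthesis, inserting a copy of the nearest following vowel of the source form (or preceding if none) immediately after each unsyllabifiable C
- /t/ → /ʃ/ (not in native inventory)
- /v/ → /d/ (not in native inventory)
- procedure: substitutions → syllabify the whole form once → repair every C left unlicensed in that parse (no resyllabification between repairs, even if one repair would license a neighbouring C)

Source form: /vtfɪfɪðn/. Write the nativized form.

Substitution: /v/ → /d/, /t/ → /ʃ/, giving /dʃfɪfɪðn/.
Under (C)(C)V, the unsyllabifiable consonants are /d/, /ð/, /n/ (no codas are permitted; onsets may contain at most 2 consonants).
Inserting the epenthetic vowel yields /d/ → /dɪ/, /ð/ → /ðɪ/, /n/ → /nɪ/.

dɪʃfɪfɪðɪnɪ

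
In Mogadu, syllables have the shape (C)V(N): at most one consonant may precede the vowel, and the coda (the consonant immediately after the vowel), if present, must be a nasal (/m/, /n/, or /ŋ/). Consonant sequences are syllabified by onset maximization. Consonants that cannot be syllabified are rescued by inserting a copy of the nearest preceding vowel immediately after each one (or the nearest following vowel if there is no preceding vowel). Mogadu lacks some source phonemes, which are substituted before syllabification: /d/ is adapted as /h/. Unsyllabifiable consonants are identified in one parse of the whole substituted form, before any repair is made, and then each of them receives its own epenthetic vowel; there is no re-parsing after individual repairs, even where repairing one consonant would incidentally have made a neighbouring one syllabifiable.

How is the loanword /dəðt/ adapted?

həðətə

Substitution: /d/ → /h/, giving /həðt/.
The consonants /ð/, /t/ cannot be parsed into a legal (C)V(N) syllable (only a nasal (/m/, /n/, or /ŋ/) is licensed in coda position; onsets are limited to one consonant).
Inserting the epenthetic vowel yields /ð/ → /ðə/, /t/ → /tə/.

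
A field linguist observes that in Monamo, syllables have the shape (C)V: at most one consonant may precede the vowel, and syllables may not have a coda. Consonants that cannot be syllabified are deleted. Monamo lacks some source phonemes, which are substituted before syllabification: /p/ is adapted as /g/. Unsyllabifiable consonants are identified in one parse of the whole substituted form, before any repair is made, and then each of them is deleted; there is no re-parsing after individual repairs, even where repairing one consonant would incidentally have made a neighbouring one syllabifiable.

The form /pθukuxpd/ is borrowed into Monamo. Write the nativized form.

θuku

Substitution: /p/ → /g/, giving /gθukuxgd/.
Under (C)V, the unsyllabifiable consonants are /g/, /x/, /g/, /d/ (no codas are permitted; onsets are limited to one consonant).
Deletion applies to /g/, /x/, /g/, /d/.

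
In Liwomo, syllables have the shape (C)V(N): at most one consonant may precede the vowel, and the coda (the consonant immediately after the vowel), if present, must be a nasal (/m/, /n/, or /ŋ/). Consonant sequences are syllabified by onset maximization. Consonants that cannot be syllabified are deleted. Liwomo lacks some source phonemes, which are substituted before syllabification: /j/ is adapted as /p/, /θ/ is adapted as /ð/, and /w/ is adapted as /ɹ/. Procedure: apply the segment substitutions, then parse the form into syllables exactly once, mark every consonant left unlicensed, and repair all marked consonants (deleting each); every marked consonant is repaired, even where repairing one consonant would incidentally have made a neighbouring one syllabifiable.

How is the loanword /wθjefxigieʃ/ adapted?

Substitution: /w/ → /ɹ/, /θ/ → /ð/, /j/ → /p/, giving /ɹðpefxigieʃ/.
Under (C)V(N), the unsyllabifiable consonants are /ɹ/, /ð/, /f/, /ʃ/ (only a nasal (/m/, /n/, or /ŋ/) is licensed in coda position; onsets are limited to one consonant).
Deleting the stranded consonants removes /ɹ/, /ð/, /f/, /ʃ/.

pexigie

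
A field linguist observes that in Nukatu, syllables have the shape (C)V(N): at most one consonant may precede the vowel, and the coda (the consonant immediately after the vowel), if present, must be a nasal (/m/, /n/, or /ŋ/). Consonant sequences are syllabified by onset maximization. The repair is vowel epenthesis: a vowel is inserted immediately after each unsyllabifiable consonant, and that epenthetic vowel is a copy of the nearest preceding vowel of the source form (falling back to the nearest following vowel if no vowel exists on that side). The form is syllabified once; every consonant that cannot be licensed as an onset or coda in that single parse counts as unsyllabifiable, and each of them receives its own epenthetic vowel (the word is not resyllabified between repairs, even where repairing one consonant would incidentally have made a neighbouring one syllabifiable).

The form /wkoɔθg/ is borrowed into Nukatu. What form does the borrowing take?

wokoɔθɔgɔ

The consonants /w/, /θ/, /g/ cannot be parsed into a legal (C)V(N) syllable (only a nasal (/m/, /n/, or /ŋ/) is licensed in coda position; onsets are limited to one consonant).
Epenthesis after each stranded consonant: /w/ → /wo/, /θ/ → /θɔ/, /g/ → /gɔ/.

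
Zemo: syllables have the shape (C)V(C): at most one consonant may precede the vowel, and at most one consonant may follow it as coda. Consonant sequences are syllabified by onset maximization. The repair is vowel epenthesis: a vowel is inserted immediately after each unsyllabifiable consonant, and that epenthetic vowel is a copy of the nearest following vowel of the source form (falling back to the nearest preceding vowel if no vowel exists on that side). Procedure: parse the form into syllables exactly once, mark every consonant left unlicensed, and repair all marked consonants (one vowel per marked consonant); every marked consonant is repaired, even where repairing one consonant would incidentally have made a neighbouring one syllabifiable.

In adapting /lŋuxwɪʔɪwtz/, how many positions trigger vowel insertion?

The unsyllabifiable consonants are /l/, /t/, /z/; each receives one epenthetic vowel.

3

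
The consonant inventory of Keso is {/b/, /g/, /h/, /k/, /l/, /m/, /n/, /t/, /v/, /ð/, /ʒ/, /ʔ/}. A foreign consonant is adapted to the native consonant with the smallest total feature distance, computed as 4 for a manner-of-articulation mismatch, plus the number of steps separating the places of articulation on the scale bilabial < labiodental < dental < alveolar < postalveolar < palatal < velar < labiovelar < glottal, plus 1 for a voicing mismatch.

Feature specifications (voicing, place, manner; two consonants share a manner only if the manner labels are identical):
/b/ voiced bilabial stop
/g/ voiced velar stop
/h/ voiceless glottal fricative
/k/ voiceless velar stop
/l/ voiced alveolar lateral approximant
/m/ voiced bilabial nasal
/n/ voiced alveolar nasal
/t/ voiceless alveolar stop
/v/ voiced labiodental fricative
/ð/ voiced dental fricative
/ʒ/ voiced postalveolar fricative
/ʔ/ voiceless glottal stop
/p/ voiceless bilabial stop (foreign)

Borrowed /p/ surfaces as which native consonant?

/b/ is closest: same manner (stop), place distance 0 (bilabial→bilabial), voicing differs (+1); total 1. Next closest is /t/ at distance 3.

b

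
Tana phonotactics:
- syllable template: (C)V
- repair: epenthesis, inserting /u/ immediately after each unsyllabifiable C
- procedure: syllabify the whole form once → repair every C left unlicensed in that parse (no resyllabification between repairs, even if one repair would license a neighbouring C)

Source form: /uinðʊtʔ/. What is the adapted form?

Under (C)V, the unsyllabifiable consonants are /n/, /t/, /ʔ/ (no codas are permitted; onsets are limited to one consonant).
Epenthesis after each stranded consonant: /n/ → /nu/, /t/ → /tu/, /ʔ/ → /ʔu/.

uinuðʊtuʔu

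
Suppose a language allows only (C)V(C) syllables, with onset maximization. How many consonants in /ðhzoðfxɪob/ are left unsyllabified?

3

Under (C)V(C), the unsyllabifiable consonants are /ð/, /h/, /f/ (at most one coda consonant is licensed; onsets are limited to one consonant).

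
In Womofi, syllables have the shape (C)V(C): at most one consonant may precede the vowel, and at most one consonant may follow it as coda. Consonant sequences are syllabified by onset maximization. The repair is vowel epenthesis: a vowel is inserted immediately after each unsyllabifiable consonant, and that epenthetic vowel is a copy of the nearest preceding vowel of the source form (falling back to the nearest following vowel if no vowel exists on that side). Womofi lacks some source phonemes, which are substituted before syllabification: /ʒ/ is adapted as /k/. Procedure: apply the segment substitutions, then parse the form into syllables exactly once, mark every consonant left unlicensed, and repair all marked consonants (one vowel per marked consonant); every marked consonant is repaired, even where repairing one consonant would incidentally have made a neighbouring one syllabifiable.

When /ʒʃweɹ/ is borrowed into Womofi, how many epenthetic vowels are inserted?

After substitution the input is /kʃweɹ/.
The unsyllabifiable consonants are /k/, /ʃ/; each receives one epenthetic vowel.

2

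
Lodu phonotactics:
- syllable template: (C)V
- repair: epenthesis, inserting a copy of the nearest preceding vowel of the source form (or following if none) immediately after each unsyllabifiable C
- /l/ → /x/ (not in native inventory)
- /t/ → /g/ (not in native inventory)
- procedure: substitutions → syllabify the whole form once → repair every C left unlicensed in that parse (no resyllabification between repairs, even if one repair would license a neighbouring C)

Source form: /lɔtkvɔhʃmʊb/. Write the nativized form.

Substitution: /l/ → /x/, /t/ → /g/, giving /xɔgkvɔhʃmʊb/.
The consonants /g/, /k/, /h/, /ʃ/, /b/ cannot be parsed into a legal (C)V syllable (no codas are permitted; onsets are limited to one consonant).
Each unlicensed consonant becomes the onset of a new syllable: /g/ → /gɔ/, /k/ → /kɔ/, /h/ → /hɔ/, /ʃ/ → /ʃɔ/, /b/ → /bʊ/.

xɔgɔkɔvɔhɔʃɔmʊbʊ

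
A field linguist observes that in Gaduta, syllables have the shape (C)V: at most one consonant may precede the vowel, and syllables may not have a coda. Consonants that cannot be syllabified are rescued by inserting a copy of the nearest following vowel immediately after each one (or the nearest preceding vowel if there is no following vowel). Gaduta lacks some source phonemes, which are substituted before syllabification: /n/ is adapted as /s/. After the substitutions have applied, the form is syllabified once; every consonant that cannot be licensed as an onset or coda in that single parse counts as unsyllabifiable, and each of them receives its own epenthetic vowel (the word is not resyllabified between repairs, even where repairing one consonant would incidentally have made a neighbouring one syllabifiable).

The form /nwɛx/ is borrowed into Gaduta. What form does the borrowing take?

sɛwɛxɛ

Substitution: /n/ → /s/, giving /swɛx/.
Syllabifying with onset maximization leaves /s/, /x/ stranded (no codas are permitted; onsets are limited to one consonant).
Epenthesis after each stranded consonant: /s/ → /sɛ/, /x/ → /xɛ/.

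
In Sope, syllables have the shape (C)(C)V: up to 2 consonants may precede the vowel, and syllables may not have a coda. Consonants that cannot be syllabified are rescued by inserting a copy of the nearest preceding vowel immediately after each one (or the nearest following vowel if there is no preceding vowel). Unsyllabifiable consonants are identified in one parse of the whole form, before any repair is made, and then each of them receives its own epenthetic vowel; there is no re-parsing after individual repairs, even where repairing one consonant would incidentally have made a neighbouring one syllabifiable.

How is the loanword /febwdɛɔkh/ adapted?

The consonants /b/, /k/, /h/ cannot be parsed into a legal (C)(C)V syllable (no codas are permitted; onsets may contain at most 2 consonants).
Inserting the epenthetic vowel yields /b/ → /be/, /k/ → /kɔ/, /h/ → /hɔ/.

febewdɛɔkɔhɔ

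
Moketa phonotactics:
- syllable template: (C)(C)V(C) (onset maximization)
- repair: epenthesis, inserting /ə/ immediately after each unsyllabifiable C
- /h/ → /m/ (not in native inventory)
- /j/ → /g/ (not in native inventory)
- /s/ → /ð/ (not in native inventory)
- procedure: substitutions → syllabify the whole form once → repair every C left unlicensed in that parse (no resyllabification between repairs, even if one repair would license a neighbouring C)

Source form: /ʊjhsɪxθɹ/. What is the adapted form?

ʊgmðɪxθəɹə

Substitution: /j/ → /g/, /h/ → /m/, /s/ → /ð/, giving /ʊgmðɪxθɹ/.
The consonants /θ/, /ɹ/ cannot be parsed into a legal (C)(C)V(C) syllable (at most one coda consonant is licensed; onsets may contain at most 2 consonants).
Each unlicensed consonant becomes the onset of a new syllable: /θ/ → /θə/, /ɹ/ → /ɹə/.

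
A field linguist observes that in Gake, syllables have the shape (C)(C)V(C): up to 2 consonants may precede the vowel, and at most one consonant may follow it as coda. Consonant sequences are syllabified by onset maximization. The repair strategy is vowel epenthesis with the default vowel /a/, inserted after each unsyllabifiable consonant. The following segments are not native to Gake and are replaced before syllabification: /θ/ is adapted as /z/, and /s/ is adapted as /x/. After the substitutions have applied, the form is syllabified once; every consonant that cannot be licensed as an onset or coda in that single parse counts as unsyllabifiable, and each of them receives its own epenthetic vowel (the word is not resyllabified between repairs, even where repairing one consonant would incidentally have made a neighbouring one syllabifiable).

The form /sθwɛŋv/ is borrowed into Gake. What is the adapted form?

xazwɛŋva

Substitution: /s/ → /x/, /θ/ → /z/, giving /xzwɛŋv/.
Under (C)(C)V(C), the unsyllabifiable consonants are /x/, /v/ (at most one coda consonant is licensed; onsets may contain at most 2 consonants).
Inserting the epenthetic vowel yields /x/ → /xa/, /v/ → /va/.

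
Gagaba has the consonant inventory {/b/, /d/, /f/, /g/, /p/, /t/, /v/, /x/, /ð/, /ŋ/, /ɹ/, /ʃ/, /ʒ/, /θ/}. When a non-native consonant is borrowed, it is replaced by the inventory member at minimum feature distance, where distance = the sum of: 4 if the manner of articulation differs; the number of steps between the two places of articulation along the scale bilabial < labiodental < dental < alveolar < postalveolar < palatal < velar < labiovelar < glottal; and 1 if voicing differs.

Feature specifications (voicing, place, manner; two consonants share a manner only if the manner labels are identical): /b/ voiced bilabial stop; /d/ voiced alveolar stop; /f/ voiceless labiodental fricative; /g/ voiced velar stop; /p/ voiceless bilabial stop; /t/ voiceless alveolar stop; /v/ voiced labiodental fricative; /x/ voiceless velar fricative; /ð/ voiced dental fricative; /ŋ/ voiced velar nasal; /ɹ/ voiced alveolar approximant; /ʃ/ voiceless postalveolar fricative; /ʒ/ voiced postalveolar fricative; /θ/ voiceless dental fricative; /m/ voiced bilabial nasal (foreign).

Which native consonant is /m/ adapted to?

/b/ is closest: manner differs (nasal→stop, +4), place distance 0 (bilabial→bilabial), same voicing; total 4. Next closest is /p/ at distance 5.

b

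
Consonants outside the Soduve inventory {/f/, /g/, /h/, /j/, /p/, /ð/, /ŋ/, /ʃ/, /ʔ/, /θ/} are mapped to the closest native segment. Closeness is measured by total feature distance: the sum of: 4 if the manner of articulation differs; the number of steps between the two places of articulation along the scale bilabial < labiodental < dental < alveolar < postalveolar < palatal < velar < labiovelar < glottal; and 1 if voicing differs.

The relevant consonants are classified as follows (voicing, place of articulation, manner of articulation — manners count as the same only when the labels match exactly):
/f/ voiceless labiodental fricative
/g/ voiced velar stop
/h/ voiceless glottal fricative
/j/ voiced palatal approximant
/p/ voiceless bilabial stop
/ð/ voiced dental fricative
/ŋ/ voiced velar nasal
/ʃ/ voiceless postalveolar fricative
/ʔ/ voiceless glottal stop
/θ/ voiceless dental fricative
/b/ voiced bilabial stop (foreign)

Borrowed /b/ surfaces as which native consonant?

/p/ is closest: same manner (stop), place distance 0 (bilabial→bilabial), voicing differs (+1); total 1. Next closest is /f/ at distance 6.

p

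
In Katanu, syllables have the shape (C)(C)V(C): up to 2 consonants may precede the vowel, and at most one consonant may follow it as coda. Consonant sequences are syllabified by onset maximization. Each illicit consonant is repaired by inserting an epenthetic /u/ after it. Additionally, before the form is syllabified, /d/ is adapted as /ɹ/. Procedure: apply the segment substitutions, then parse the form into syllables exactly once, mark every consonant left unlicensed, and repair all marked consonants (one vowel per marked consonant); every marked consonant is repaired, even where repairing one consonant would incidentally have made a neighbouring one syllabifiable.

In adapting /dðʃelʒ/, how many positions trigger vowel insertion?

2

After substitution the input is /ɹðʃelʒ/.
The unsyllabifiable consonants are /ɹ/, /ʒ/; each receives one epenthetic vowel.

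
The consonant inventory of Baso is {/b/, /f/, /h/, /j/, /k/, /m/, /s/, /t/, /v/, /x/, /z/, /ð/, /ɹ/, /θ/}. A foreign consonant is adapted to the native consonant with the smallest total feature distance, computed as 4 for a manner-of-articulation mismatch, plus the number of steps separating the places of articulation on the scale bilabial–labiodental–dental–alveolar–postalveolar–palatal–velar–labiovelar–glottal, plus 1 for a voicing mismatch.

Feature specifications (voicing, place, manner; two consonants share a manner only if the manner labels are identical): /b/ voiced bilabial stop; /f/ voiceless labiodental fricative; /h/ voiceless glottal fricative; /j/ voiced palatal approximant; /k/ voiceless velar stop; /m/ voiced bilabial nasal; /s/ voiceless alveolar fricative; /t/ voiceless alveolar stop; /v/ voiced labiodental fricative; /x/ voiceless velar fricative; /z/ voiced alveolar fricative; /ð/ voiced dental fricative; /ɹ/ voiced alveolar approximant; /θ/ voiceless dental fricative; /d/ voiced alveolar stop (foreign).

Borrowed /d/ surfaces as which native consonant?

t

/t/ is closest: same manner (stop), place distance 0 (alveolar→alveolar), voicing differs (+1); total 1. Next closest is /b/ at distance 3.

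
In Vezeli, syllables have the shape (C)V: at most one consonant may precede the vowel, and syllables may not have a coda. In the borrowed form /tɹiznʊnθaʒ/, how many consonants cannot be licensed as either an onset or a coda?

Syllabifying with onset maximization leaves /t/, /z/, /n/, /ʒ/ stranded (no codas are permitted; onsets are limited to one consonant).

4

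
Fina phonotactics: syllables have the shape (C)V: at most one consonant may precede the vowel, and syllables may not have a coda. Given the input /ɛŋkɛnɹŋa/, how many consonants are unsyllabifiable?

3

The consonants /ŋ/, /n/, /ɹ/ cannot be parsed into a legal (C)V syllable (no codas are permitted; onsets are limited to one consonant).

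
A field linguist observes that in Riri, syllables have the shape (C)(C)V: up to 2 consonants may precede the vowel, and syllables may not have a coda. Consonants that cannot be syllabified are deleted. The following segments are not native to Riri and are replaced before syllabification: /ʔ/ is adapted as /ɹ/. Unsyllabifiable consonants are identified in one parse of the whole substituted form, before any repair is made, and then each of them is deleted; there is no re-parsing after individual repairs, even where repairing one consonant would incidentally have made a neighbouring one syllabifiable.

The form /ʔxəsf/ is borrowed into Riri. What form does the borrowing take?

ɹxə

Substitution: /ʔ/ → /ɹ/, giving /ɹxəsf/.
Under (C)(C)V, the unsyllabifiable consonants are /s/, /f/ (no codas are permitted; onsets may contain at most 2 consonants).
Each unlicensed consonant is deleted: /s/, /f/.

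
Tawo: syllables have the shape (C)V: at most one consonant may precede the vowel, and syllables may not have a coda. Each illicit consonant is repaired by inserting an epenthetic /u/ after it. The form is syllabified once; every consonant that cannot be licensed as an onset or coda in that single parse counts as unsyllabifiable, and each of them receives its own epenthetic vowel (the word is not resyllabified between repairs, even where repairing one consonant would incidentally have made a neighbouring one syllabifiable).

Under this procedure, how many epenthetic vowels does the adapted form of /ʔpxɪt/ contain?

The unsyllabifiable consonants are /ʔ/, /p/, /t/; each receives one epenthetic vowel.

3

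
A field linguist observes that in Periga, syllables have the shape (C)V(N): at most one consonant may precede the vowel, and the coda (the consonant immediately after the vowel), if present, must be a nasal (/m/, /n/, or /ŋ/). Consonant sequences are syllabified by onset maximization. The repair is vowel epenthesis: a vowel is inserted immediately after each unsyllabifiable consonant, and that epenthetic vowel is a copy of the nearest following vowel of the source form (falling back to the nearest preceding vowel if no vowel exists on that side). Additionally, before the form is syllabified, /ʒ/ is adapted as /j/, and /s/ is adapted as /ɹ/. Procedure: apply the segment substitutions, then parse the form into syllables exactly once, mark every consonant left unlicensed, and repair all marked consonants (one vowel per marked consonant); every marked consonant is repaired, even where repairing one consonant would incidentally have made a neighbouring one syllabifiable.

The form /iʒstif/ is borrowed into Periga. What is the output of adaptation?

Substitution: /ʒ/ → /j/, /s/ → /ɹ/, giving /ijɹtif/.
Under (C)V(N), the unsyllabifiable consonants are /j/, /ɹ/, /f/ (only a nasal (/m/, /n/, or /ŋ/) is licensed in coda position; onsets are limited to one consonant).
Epenthesis after each stranded consonant: /j/ → /ji/, /ɹ/ → /ɹi/, /f/ → /fi/.

ijiɹitifi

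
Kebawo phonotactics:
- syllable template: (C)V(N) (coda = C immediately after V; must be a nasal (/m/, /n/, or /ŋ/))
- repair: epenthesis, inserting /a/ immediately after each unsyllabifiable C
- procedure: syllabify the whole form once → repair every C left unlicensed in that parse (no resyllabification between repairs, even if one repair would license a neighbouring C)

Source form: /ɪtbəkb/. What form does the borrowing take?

Syllabifying with onset maximization leaves /t/, /k/, /b/ stranded (only a nasal (/m/, /n/, or /ŋ/) is licensed in coda position; onsets are limited to one consonant).
Epenthesis after each stranded consonant: /t/ → /ta/, /k/ → /ka/, /b/ → /ba/.

ɪtabəkaba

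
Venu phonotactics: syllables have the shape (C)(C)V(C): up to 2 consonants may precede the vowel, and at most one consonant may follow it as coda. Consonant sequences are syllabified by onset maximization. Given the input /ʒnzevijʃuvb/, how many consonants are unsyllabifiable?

Syllabifying with onset maximization leaves /ʒ/, /b/ stranded (at most one coda consonant is licensed; onsets may contain at most 2 consonants).

2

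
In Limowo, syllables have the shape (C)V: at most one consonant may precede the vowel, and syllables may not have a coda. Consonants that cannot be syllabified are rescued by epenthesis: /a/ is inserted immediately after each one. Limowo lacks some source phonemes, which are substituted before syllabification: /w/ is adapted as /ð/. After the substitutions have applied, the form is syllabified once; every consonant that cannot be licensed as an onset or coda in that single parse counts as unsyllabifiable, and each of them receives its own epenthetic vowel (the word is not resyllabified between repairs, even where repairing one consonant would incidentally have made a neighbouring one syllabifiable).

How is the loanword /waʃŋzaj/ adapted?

Substitution: /w/ → /ð/, giving /ðaʃŋzaj/.
Under (C)V, the unsyllabifiable consonants are /ʃ/, /ŋ/, /j/ (no codas are permitted; onsets are limited to one consonant).
Inserting the epenthetic vowel yields /ʃ/ → /ʃa/, /ŋ/ → /ŋa/, /j/ → /ja/.

ðaʃaŋazaja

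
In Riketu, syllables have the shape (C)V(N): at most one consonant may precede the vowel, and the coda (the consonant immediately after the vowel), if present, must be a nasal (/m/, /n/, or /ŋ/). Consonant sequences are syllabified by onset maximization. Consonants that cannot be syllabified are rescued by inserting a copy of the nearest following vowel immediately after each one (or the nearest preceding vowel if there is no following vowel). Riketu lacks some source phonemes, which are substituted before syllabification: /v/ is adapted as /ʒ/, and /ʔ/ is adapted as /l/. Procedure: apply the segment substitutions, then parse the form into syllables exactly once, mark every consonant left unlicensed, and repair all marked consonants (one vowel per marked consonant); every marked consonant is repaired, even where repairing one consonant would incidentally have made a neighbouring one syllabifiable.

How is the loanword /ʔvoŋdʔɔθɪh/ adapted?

loʒoŋdɔlɔθɪhɪ

Substitution: /ʔ/ → /l/, /v/ → /ʒ/, giving /lʒoŋdlɔθɪh/.
Syllabifying with onset maximization leaves /l/, /d/, /h/ stranded (only a nasal (/m/, /n/, or /ŋ/) is licensed in coda position; onsets are limited to one consonant).
Each unlicensed consonant becomes the onset of a new syllable: /l/ → /lo/, /d/ → /dɔ/, /h/ → /hɪ/.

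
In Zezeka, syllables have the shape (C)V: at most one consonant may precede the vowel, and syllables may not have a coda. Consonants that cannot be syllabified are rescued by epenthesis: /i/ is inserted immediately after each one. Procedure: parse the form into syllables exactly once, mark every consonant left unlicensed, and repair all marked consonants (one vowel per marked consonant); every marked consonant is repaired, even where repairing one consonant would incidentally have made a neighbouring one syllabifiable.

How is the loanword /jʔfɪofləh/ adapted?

jiʔifɪofiləhi

Under (C)V, the unsyllabifiable consonants are /j/, /ʔ/, /f/, /h/ (no codas are permitted; onsets are limited to one consonant).
Each unlicensed consonant becomes the onset of a new syllable: /j/ → /ji/, /ʔ/ → /ʔi/, /f/ → /fi/, /h/ → /hi/.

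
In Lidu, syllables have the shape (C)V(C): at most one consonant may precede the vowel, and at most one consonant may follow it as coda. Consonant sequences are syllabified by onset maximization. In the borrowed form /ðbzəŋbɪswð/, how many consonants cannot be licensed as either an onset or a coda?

The consonants /ð/, /b/, /w/, /ð/ cannot be parsed into a legal (C)V(C) syllable (at most one coda consonant is licensed; onsets are limited to one consonant).

4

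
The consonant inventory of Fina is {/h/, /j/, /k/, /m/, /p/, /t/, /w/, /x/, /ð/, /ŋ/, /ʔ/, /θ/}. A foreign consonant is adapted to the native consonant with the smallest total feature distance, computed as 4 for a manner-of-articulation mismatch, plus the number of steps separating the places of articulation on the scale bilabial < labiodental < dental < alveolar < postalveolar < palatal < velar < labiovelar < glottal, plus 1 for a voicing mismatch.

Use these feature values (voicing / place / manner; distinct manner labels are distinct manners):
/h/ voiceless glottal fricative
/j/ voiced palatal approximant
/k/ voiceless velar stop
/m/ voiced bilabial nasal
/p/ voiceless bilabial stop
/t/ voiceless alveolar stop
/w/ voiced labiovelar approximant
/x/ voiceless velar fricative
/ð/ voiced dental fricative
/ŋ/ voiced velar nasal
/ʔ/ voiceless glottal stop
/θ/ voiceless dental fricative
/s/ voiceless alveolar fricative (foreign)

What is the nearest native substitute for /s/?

θ

/θ/ is closest: same manner (fricative), place distance 1 (alveolar→dental), same voicing; total 1. Next closest is /ð/ at distance 2.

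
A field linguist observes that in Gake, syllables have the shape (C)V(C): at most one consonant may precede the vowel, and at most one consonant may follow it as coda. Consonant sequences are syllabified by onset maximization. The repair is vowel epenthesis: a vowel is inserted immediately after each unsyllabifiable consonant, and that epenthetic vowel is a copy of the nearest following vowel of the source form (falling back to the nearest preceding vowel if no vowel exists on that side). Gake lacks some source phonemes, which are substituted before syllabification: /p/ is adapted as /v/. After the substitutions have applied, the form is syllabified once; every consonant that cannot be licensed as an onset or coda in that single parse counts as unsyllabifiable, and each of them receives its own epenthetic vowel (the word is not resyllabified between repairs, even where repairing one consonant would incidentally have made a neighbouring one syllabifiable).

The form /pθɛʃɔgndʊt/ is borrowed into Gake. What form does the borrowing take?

vɛθɛʃɔgnʊdʊt

Substitution: /p/ → /v/, giving /vθɛʃɔgndʊt/.
The consonants /v/, /n/ cannot be parsed into a legal (C)V(C) syllable (at most one coda consonant is licensed; onsets are limited to one consonant).
Each unlicensed consonant becomes the onset of a new syllable: /v/ → /vɛ/, /n/ → /nʊ/.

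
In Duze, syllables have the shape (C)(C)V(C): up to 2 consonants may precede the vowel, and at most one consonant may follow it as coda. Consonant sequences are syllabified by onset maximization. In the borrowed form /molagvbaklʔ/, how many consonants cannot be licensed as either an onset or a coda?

Under (C)(C)V(C), the unsyllabifiable consonants are /l/, /ʔ/ (at most one coda consonant is licensed; onsets may contain at most 2 consonants).

2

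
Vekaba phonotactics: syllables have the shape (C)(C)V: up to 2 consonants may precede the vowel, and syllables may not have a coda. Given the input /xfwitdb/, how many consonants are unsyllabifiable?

4

Under (C)(C)V, the unsyllabifiable consonants are /x/, /t/, /d/, /b/ (no codas are permitted; onsets may contain at most 2 consonants).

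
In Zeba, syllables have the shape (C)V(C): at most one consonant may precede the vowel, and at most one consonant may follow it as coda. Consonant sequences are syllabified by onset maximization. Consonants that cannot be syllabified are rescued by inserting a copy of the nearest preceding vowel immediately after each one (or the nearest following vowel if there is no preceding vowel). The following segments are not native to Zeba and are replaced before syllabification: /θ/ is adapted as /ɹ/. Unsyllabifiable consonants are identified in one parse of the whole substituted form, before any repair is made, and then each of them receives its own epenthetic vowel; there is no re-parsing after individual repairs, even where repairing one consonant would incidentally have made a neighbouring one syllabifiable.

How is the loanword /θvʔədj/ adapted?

Substitution: /θ/ → /ɹ/, giving /ɹvʔədj/.
Under (C)V(C), the unsyllabifiable consonants are /ɹ/, /v/, /j/ (at most one coda consonant is licensed; onsets are limited to one consonant).
Epenthesis after each stranded consonant: /ɹ/ → /ɹə/, /v/ → /və/, /j/ → /jə/.

ɹəvəʔədjə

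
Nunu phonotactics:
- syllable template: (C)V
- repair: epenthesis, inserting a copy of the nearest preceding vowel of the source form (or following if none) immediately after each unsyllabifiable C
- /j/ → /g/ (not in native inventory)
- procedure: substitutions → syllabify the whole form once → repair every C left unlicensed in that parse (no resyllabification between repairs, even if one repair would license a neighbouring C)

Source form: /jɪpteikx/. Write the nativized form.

Substitution: /j/ → /g/, giving /gɪpteikx/.
Syllabifying with onset maximization leaves /p/, /k/, /x/ stranded (no codas are permitted; onsets are limited to one consonant).
Epenthesis after each stranded consonant: /p/ → /pɪ/, /k/ → /ki/, /x/ → /xi/.

gɪpɪteikixi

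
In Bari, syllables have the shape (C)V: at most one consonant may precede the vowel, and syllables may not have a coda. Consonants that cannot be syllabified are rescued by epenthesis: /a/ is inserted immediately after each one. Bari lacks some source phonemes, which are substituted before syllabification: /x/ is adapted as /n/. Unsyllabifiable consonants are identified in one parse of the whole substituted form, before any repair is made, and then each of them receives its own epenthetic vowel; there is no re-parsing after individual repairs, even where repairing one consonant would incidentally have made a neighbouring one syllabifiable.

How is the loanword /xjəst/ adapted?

najəsata

Substitution: /x/ → /n/, giving /njəst/.
Under (C)V, the unsyllabifiable consonants are /n/, /s/, /t/ (no codas are permitted; onsets are limited to one consonant).
Each unlicensed consonant becomes the onset of a new syllable: /n/ → /na/, /s/ → /sa/, /t/ → /ta/.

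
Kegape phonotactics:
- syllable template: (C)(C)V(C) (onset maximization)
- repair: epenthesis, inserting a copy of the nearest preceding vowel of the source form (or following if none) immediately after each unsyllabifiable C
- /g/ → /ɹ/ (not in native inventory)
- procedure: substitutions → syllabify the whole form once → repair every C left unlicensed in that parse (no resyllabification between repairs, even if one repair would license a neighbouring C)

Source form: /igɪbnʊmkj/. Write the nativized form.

Substitution: /g/ → /ɹ/, giving /iɹɪbnʊmkj/.
Under (C)(C)V(C), the unsyllabifiable consonants are /k/, /j/ (at most one coda consonant is licensed; onsets may contain at most 2 consonants).
Epenthesis after each stranded consonant: /k/ → /kʊ/, /j/ → /jʊ/.

iɹɪbnʊmkʊjʊ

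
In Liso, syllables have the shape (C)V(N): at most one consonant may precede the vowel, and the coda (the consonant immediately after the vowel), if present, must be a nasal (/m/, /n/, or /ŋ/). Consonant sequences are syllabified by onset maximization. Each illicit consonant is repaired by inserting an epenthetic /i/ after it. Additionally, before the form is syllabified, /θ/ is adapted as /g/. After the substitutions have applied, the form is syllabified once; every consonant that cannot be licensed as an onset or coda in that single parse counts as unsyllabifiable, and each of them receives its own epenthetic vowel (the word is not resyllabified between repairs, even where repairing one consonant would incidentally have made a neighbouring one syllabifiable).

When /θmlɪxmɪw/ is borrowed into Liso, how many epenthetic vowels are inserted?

4

After substitution the input is /gmlɪxmɪw/.
The unsyllabifiable consonants are /g/, /m/, /x/, /w/; each receives one epenthetic vowel.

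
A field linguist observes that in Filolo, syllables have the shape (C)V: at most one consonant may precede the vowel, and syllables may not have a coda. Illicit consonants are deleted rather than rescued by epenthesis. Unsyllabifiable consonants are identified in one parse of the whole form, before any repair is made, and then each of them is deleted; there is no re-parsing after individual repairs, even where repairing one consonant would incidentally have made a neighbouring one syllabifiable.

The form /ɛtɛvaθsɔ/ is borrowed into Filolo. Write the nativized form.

ɛtɛvasɔ

The consonants /θ/ cannot be parsed into a legal (C)V syllable (no codas are permitted; onsets are limited to one consonant).
Deleting the stranded consonants removes /θ/.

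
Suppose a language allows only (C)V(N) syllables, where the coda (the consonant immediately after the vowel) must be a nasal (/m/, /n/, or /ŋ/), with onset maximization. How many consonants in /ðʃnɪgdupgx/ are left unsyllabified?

Syllabifying with onset maximization leaves /ð/, /ʃ/, /g/, /p/, /g/, /x/ stranded (only a nasal (/m/, /n/, or /ŋ/) is licensed in coda position; onsets are limited to one consonant).

6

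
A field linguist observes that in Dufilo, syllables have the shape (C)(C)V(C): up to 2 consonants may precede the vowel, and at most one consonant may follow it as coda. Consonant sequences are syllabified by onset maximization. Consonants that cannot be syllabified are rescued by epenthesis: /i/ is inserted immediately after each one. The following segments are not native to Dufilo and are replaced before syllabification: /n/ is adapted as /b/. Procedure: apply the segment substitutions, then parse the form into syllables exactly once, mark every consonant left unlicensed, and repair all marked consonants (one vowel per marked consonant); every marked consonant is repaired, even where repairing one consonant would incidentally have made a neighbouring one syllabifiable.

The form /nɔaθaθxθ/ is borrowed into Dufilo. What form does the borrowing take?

bɔaθaθxiθi

Substitution: /n/ → /b/, giving /bɔaθaθxθ/.
Syllabifying with onset maximization leaves /x/, /θ/ stranded (at most one coda consonant is licensed; onsets may contain at most 2 consonants).
Inserting the epenthetic vowel yields /x/ → /xi/, /θ/ → /θi/.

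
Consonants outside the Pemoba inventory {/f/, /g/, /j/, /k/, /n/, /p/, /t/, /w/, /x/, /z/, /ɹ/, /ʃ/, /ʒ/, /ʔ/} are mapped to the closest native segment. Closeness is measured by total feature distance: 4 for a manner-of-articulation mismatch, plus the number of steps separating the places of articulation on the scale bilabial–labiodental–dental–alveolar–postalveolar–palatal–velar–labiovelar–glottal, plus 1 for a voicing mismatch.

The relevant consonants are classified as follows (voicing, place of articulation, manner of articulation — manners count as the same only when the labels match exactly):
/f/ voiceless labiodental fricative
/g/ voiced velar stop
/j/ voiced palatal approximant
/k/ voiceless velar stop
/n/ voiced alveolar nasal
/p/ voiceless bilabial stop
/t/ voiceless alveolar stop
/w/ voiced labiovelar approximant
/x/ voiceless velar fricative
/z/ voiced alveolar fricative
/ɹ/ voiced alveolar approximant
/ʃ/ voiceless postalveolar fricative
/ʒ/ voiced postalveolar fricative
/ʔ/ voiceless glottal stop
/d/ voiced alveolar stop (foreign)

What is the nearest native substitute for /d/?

/t/ is closest: same manner (stop), place distance 0 (alveolar→alveolar), voicing differs (+1); total 1. Next closest is /g/ at distance 3.

t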